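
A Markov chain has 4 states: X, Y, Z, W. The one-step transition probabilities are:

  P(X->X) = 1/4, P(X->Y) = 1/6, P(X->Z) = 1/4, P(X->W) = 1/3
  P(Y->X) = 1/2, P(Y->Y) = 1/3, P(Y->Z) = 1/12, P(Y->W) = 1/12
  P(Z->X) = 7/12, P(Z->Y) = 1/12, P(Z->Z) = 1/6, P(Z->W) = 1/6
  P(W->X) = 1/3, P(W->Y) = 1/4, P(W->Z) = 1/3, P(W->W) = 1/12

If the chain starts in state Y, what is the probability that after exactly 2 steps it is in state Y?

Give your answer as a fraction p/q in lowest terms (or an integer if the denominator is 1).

Computing P^2 by repeated multiplication:
P^1 =
  X: [1/4, 1/6, 1/4, 1/3]
  Y: [1/2, 1/3, 1/12, 1/12]
  Z: [7/12, 1/12, 1/6, 1/6]
  W: [1/3, 1/4, 1/3, 1/12]
P^2 =
  X: [29/72, 29/144, 11/48, 1/6]
  Y: [53/144, 2/9, 7/36, 31/144]
  Z: [49/144, 13/72, 17/72, 35/144]
  W: [31/72, 3/16, 3/16, 7/36]

(P^2)[Y -> Y] = 2/9

Answer: 2/9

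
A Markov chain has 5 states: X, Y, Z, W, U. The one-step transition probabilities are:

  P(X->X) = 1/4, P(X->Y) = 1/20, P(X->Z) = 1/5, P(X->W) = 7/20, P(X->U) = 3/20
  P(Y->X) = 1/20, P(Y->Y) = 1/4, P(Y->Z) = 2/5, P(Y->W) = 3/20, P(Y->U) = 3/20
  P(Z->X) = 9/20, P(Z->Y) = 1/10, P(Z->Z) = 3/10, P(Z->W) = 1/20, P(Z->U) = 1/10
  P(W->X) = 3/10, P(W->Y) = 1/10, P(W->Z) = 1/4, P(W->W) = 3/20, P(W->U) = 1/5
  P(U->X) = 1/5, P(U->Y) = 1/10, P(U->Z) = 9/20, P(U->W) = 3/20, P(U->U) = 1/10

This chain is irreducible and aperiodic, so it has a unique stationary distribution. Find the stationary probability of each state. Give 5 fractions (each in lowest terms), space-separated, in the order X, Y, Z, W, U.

Answer: 21923/75468 7589/75468 5522/18867 3374/18867 2593/18867

Derivation:
The stationary distribution satisfies pi = pi * P, i.e.:
  pi_X = 1/4*pi_X + 1/20*pi_Y + 9/20*pi_Z + 3/10*pi_W + 1/5*pi_U
  pi_Y = 1/20*pi_X + 1/4*pi_Y + 1/10*pi_Z + 1/10*pi_W + 1/10*pi_U
  pi_Z = 1/5*pi_X + 2/5*pi_Y + 3/10*pi_Z + 1/4*pi_W + 9/20*pi_U
  pi_W = 7/20*pi_X + 3/20*pi_Y + 1/20*pi_Z + 3/20*pi_W + 3/20*pi_U
  pi_U = 3/20*pi_X + 3/20*pi_Y + 1/10*pi_Z + 1/5*pi_W + 1/10*pi_U
with normalization: pi_X + pi_Y + pi_Z + pi_W + pi_U = 1.

Using the first 4 balance equations plus normalization, the linear system A*pi = b is:
  [-3/4, 1/20, 9/20, 3/10, 1/5] . pi = 0
  [1/20, -3/4, 1/10, 1/10, 1/10] . pi = 0
  [1/5, 2/5, -7/10, 1/4, 9/20] . pi = 0
  [7/20, 3/20, 1/20, -17/20, 3/20] . pi = 0
  [1, 1, 1, 1, 1] . pi = 1

Solving yields:
  pi_X = 21923/75468
  pi_Y = 7589/75468
  pi_Z = 5522/18867
  pi_W = 3374/18867
  pi_U = 2593/18867

Verification (pi * P):
  21923/75468*1/4 + 7589/75468*1/20 + 5522/18867*9/20 + 3374/18867*3/10 + 2593/18867*1/5 = 21923/75468 = pi_X  (ok)
  21923/75468*1/20 + 7589/75468*1/4 + 5522/18867*1/10 + 3374/18867*1/10 + 2593/18867*1/10 = 7589/75468 = pi_Y  (ok)
  21923/75468*1/5 + 7589/75468*2/5 + 5522/18867*3/10 + 3374/18867*1/4 + 2593/18867*9/20 = 5522/18867 = pi_Z  (ok)
  21923/75468*7/20 + 7589/75468*3/20 + 5522/18867*1/20 + 3374/18867*3/20 + 2593/18867*3/20 = 3374/18867 = pi_W  (ok)
  21923/75468*3/20 + 7589/75468*3/20 + 5522/18867*1/10 + 3374/18867*1/5 + 2593/18867*1/10 = 2593/18867 = pi_U  (ok)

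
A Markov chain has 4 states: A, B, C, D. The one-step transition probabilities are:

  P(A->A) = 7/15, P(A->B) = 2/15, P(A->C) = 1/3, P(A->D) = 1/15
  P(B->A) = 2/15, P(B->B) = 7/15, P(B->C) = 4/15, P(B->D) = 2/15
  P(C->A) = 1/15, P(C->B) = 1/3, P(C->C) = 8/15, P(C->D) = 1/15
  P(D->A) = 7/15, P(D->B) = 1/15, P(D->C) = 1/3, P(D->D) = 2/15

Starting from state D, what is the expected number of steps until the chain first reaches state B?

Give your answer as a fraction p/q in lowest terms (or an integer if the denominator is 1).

Answer: 450/89

Derivation:
Let h_i = expected steps to first reach B from state i.
Boundary: h_B = 0.
First-step equations for the other states:
  h_A = 1 + 7/15*h_A + 2/15*h_B + 1/3*h_C + 1/15*h_D
  h_C = 1 + 1/15*h_A + 1/3*h_B + 8/15*h_C + 1/15*h_D
  h_D = 1 + 7/15*h_A + 1/15*h_B + 1/3*h_C + 2/15*h_D

Substituting h_B = 0 and rearranging gives the linear system (I - Q) h = 1:
  [8/15, -1/3, -1/15] . (h_A, h_C, h_D) = 1
  [-1/15, 7/15, -1/15] . (h_A, h_C, h_D) = 1
  [-7/15, -1/3, 13/15] . (h_A, h_C, h_D) = 1

Solving yields:
  h_A = 420/89
  h_C = 315/89
  h_D = 450/89

Starting state is D, so the expected hitting time is h_D = 450/89.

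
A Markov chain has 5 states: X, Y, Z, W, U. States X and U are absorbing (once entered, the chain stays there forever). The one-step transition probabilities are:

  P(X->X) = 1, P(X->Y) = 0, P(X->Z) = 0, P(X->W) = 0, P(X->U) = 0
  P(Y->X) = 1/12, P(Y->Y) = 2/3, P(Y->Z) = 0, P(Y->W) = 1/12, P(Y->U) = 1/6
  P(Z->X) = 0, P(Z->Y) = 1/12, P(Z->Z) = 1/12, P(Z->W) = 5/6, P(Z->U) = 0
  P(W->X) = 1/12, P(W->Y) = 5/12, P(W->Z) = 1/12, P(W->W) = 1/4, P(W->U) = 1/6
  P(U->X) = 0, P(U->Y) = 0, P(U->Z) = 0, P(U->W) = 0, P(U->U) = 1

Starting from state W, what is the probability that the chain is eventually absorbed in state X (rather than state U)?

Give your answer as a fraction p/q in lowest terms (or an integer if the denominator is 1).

Let a_i = P(absorbed in X | start in state i).
Boundary conditions: a_X = 1, a_U = 0.
For each transient state i, a_i = sum_j P(i->j) * a_j:
  a_Y = 1/12*a_X + 2/3*a_Y + 0*a_Z + 1/12*a_W + 1/6*a_U
  a_Z = 0*a_X + 1/12*a_Y + 1/12*a_Z + 5/6*a_W + 0*a_U
  a_W = 1/12*a_X + 5/12*a_Y + 1/12*a_Z + 1/4*a_W + 1/6*a_U

Substituting a_X = 1 and a_U = 0, rearrange to (I - Q) a = r where r[i] = P(i -> X):
  [1/3, 0, -1/12] . (a_Y, a_Z, a_W) = 1/12
  [-1/12, 11/12, -5/6] . (a_Y, a_Z, a_W) = 0
  [-5/12, -1/12, 3/4] . (a_Y, a_Z, a_W) = 1/12

Solving yields:
  a_Y = 1/3
  a_Z = 1/3
  a_W = 1/3

Starting state is W, so the absorption probability is a_W = 1/3.

Answer: 1/3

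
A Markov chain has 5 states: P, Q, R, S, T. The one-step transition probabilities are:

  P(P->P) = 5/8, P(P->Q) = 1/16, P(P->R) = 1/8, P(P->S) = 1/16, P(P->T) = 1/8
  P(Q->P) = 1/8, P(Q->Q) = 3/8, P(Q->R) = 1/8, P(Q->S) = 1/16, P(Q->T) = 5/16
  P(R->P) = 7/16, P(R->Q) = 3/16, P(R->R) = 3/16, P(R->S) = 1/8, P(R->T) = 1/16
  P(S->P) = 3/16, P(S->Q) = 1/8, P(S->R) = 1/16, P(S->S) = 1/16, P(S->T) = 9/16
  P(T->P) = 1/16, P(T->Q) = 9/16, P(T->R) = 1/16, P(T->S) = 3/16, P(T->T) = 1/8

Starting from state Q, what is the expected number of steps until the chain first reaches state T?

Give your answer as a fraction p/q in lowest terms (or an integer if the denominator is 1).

Answer: 64/15

Derivation:
Let h_i = expected steps to first reach T from state i.
Boundary: h_T = 0.
First-step equations for the other states:
  h_P = 1 + 5/8*h_P + 1/16*h_Q + 1/8*h_R + 1/16*h_S + 1/8*h_T
  h_Q = 1 + 1/8*h_P + 3/8*h_Q + 1/8*h_R + 1/16*h_S + 5/16*h_T
  h_R = 1 + 7/16*h_P + 3/16*h_Q + 3/16*h_R + 1/8*h_S + 1/16*h_T
  h_S = 1 + 3/16*h_P + 1/8*h_Q + 1/16*h_R + 1/16*h_S + 9/16*h_T

Substituting h_T = 0 and rearranging gives the linear system (I - Q) h = 1:
  [3/8, -1/16, -1/8, -1/16] . (h_P, h_Q, h_R, h_S) = 1
  [-1/8, 5/8, -1/8, -1/16] . (h_P, h_Q, h_R, h_S) = 1
  [-7/16, -3/16, 13/16, -1/8] . (h_P, h_Q, h_R, h_S) = 1
  [-3/16, -1/8, -1/16, 15/16] . (h_P, h_Q, h_R, h_S) = 1

Solving yields:
  h_P = 88/15
  h_Q = 64/15
  h_R = 88/15
  h_S = 16/5

Starting state is Q, so the expected hitting time is h_Q = 64/15.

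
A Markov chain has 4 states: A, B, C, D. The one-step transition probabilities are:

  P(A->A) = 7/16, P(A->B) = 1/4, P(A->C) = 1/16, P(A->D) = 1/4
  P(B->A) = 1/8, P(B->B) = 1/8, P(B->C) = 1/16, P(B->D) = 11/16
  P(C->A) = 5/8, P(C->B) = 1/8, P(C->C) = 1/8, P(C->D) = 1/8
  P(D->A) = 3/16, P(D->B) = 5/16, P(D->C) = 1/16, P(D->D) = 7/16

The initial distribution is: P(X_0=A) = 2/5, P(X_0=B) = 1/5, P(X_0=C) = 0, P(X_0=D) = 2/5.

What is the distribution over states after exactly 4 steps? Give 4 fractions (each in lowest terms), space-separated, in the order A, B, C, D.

Propagating the distribution step by step (d_{t+1} = d_t * P):
d_0 = (A=2/5, B=1/5, C=0, D=2/5)
  d_1[A] = 2/5*7/16 + 1/5*1/8 + 0*5/8 + 2/5*3/16 = 11/40
  d_1[B] = 2/5*1/4 + 1/5*1/8 + 0*1/8 + 2/5*5/16 = 1/4
  d_1[C] = 2/5*1/16 + 1/5*1/16 + 0*1/8 + 2/5*1/16 = 1/16
  d_1[D] = 2/5*1/4 + 1/5*11/16 + 0*1/8 + 2/5*7/16 = 33/80
d_1 = (A=11/40, B=1/4, C=1/16, D=33/80)
  d_2[A] = 11/40*7/16 + 1/4*1/8 + 1/16*5/8 + 33/80*3/16 = 343/1280
  d_2[B] = 11/40*1/4 + 1/4*1/8 + 1/16*1/8 + 33/80*5/16 = 303/1280
  d_2[C] = 11/40*1/16 + 1/4*1/16 + 1/16*1/8 + 33/80*1/16 = 17/256
  d_2[D] = 11/40*1/4 + 1/4*11/16 + 1/16*1/8 + 33/80*7/16 = 549/1280
d_2 = (A=343/1280, B=303/1280, C=17/256, D=549/1280)
  d_3[A] = 343/1280*7/16 + 303/1280*1/8 + 17/256*5/8 + 549/1280*3/16 = 43/160
  d_3[B] = 343/1280*1/4 + 303/1280*1/8 + 17/256*1/8 + 549/1280*5/16 = 4893/20480
  d_3[C] = 343/1280*1/16 + 303/1280*1/16 + 17/256*1/8 + 549/1280*1/16 = 273/4096
  d_3[D] = 343/1280*1/4 + 303/1280*11/16 + 17/256*1/8 + 549/1280*7/16 = 4359/10240
d_3 = (A=43/160, B=4893/20480, C=273/4096, D=4359/10240)
  d_4[A] = 43/160*7/16 + 4893/20480*1/8 + 273/4096*5/8 + 4359/10240*3/16 = 44059/163840
  d_4[B] = 43/160*1/4 + 4893/20480*1/8 + 273/4096*1/8 + 4359/10240*5/16 = 39061/163840
  d_4[C] = 43/160*1/16 + 4893/20480*1/16 + 273/4096*1/8 + 4359/10240*1/16 = 4369/65536
  d_4[D] = 43/160*1/4 + 4893/20480*11/16 + 273/4096*1/8 + 4359/10240*7/16 = 27919/65536
d_4 = (A=44059/163840, B=39061/163840, C=4369/65536, D=27919/65536)

Answer: 44059/163840 39061/163840 4369/65536 27919/65536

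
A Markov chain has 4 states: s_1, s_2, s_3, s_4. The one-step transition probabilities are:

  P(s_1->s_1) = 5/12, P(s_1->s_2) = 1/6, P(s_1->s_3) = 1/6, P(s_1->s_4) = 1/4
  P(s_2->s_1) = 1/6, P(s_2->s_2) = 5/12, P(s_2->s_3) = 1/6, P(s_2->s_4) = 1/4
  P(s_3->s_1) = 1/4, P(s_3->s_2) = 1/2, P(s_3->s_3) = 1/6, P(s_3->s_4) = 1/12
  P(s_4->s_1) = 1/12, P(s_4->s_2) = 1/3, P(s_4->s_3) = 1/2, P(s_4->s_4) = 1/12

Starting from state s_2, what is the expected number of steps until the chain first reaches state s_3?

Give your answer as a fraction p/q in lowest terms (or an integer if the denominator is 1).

Answer: 21/5

Derivation:
Let h_i = expected steps to first reach s_3 from state i.
Boundary: h_s_3 = 0.
First-step equations for the other states:
  h_s_1 = 1 + 5/12*h_s_1 + 1/6*h_s_2 + 1/6*h_s_3 + 1/4*h_s_4
  h_s_2 = 1 + 1/6*h_s_1 + 5/12*h_s_2 + 1/6*h_s_3 + 1/4*h_s_4
  h_s_4 = 1 + 1/12*h_s_1 + 1/3*h_s_2 + 1/2*h_s_3 + 1/12*h_s_4

Substituting h_s_3 = 0 and rearranging gives the linear system (I - Q) h = 1:
  [7/12, -1/6, -1/4] . (h_s_1, h_s_2, h_s_4) = 1
  [-1/6, 7/12, -1/4] . (h_s_1, h_s_2, h_s_4) = 1
  [-1/12, -1/3, 11/12] . (h_s_1, h_s_2, h_s_4) = 1

Solving yields:
  h_s_1 = 21/5
  h_s_2 = 21/5
  h_s_4 = 3

Starting state is s_2, so the expected hitting time is h_s_2 = 21/5.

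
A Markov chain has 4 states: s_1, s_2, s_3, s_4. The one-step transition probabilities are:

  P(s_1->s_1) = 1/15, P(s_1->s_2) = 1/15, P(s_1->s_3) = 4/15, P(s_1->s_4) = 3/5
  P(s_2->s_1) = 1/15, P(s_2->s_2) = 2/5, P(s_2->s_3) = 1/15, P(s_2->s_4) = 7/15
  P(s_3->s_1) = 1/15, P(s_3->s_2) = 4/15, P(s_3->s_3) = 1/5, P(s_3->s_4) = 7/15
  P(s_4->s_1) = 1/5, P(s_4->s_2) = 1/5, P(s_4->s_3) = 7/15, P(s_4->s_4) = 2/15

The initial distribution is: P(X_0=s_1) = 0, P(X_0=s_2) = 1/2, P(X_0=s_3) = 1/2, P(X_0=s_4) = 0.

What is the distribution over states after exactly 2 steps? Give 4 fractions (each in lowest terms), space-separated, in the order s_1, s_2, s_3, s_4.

Propagating the distribution step by step (d_{t+1} = d_t * P):
d_0 = (s_1=0, s_2=1/2, s_3=1/2, s_4=0)
  d_1[s_1] = 0*1/15 + 1/2*1/15 + 1/2*1/15 + 0*1/5 = 1/15
  d_1[s_2] = 0*1/15 + 1/2*2/5 + 1/2*4/15 + 0*1/5 = 1/3
  d_1[s_3] = 0*4/15 + 1/2*1/15 + 1/2*1/5 + 0*7/15 = 2/15
  d_1[s_4] = 0*3/5 + 1/2*7/15 + 1/2*7/15 + 0*2/15 = 7/15
d_1 = (s_1=1/15, s_2=1/3, s_3=2/15, s_4=7/15)
  d_2[s_1] = 1/15*1/15 + 1/3*1/15 + 2/15*1/15 + 7/15*1/5 = 29/225
  d_2[s_2] = 1/15*1/15 + 1/3*2/5 + 2/15*4/15 + 7/15*1/5 = 4/15
  d_2[s_3] = 1/15*4/15 + 1/3*1/15 + 2/15*1/5 + 7/15*7/15 = 64/225
  d_2[s_4] = 1/15*3/5 + 1/3*7/15 + 2/15*7/15 + 7/15*2/15 = 8/25
d_2 = (s_1=29/225, s_2=4/15, s_3=64/225, s_4=8/25)

Answer: 29/225 4/15 64/225 8/25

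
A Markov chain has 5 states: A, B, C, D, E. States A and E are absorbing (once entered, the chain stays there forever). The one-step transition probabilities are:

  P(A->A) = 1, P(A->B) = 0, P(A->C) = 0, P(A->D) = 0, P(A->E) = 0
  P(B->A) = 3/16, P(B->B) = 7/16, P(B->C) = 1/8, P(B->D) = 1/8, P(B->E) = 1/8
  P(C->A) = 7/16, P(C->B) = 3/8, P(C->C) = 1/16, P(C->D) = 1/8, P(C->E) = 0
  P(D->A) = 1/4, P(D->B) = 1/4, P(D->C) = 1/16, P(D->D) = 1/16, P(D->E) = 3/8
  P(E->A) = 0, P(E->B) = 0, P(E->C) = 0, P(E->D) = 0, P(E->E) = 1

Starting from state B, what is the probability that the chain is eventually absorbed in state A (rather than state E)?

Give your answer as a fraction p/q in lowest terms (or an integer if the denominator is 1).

Answer: 1029/1679

Derivation:
Let a_i = P(absorbed in A | start in state i).
Boundary conditions: a_A = 1, a_E = 0.
For each transient state i, a_i = sum_j P(i->j) * a_j:
  a_B = 3/16*a_A + 7/16*a_B + 1/8*a_C + 1/8*a_D + 1/8*a_E
  a_C = 7/16*a_A + 3/8*a_B + 1/16*a_C + 1/8*a_D + 0*a_E
  a_D = 1/4*a_A + 1/4*a_B + 1/16*a_C + 1/16*a_D + 3/8*a_E

Substituting a_A = 1 and a_E = 0, rearrange to (I - Q) a = r where r[i] = P(i -> A):
  [9/16, -1/8, -1/8] . (a_B, a_C, a_D) = 3/16
  [-3/8, 15/16, -1/8] . (a_B, a_C, a_D) = 7/16
  [-1/4, -1/16, 15/16] . (a_B, a_C, a_D) = 1/4

Solving yields:
  a_B = 1029/1679
  a_C = 1303/1679
  a_D = 809/1679

Starting state is B, so the absorption probability is a_B = 1029/1679.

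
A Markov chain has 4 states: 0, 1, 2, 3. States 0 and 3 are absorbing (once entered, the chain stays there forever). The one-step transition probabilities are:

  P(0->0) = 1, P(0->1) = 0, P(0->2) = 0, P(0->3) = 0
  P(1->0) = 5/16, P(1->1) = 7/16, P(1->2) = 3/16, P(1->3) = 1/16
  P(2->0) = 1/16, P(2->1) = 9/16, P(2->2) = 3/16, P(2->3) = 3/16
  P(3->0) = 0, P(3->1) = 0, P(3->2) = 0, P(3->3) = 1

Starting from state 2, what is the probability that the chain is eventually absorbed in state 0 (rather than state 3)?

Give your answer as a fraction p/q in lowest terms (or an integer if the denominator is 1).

Let a_i = P(absorbed in 0 | start in state i).
Boundary conditions: a_0 = 1, a_3 = 0.
For each transient state i, a_i = sum_j P(i->j) * a_j:
  a_1 = 5/16*a_0 + 7/16*a_1 + 3/16*a_2 + 1/16*a_3
  a_2 = 1/16*a_0 + 9/16*a_1 + 3/16*a_2 + 3/16*a_3

Substituting a_0 = 1 and a_3 = 0, rearrange to (I - Q) a = r where r[i] = P(i -> 0):
  [9/16, -3/16] . (a_1, a_2) = 5/16
  [-9/16, 13/16] . (a_1, a_2) = 1/16

Solving yields:
  a_1 = 34/45
  a_2 = 3/5

Starting state is 2, so the absorption probability is a_2 = 3/5.

Answer: 3/5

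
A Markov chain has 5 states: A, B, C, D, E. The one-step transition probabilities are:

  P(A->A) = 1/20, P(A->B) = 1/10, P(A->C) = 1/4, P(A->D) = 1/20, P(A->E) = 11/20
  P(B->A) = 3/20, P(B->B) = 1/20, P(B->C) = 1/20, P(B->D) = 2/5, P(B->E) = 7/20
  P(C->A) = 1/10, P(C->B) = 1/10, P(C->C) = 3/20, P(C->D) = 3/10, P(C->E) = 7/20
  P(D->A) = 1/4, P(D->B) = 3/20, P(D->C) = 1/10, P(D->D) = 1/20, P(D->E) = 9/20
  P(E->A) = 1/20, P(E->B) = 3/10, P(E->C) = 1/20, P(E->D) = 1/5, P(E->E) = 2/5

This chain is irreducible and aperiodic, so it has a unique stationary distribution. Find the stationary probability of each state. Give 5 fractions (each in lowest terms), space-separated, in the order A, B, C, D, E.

The stationary distribution satisfies pi = pi * P, i.e.:
  pi_A = 1/20*pi_A + 3/20*pi_B + 1/10*pi_C + 1/4*pi_D + 1/20*pi_E
  pi_B = 1/10*pi_A + 1/20*pi_B + 1/10*pi_C + 3/20*pi_D + 3/10*pi_E
  pi_C = 1/4*pi_A + 1/20*pi_B + 3/20*pi_C + 1/10*pi_D + 1/20*pi_E
  pi_D = 1/20*pi_A + 2/5*pi_B + 3/10*pi_C + 1/20*pi_D + 1/5*pi_E
  pi_E = 11/20*pi_A + 7/20*pi_B + 7/20*pi_C + 9/20*pi_D + 2/5*pi_E
with normalization: pi_A + pi_B + pi_C + pi_D + pi_E = 1.

Using the first 4 balance equations plus normalization, the linear system A*pi = b is:
  [-19/20, 3/20, 1/10, 1/4, 1/20] . pi = 0
  [1/10, -19/20, 1/10, 3/20, 3/10] . pi = 0
  [1/4, 1/20, -17/20, 1/10, 1/20] . pi = 0
  [1/20, 2/5, 3/10, -19/20, 1/5] . pi = 0
  [1, 1, 1, 1, 1] . pi = 1

Solving yields:
  pi_A = 24591/218123
  pi_B = 40005/218123
  pi_C = 19995/218123
  pi_D = 43423/218123
  pi_E = 90109/218123

Verification (pi * P):
  24591/218123*1/20 + 40005/218123*3/20 + 19995/218123*1/10 + 43423/218123*1/4 + 90109/218123*1/20 = 24591/218123 = pi_A  (ok)
  24591/218123*1/10 + 40005/218123*1/20 + 19995/218123*1/10 + 43423/218123*3/20 + 90109/218123*3/10 = 40005/218123 = pi_B  (ok)
  24591/218123*1/4 + 40005/218123*1/20 + 19995/218123*3/20 + 43423/218123*1/10 + 90109/218123*1/20 = 19995/218123 = pi_C  (ok)
  24591/218123*1/20 + 40005/218123*2/5 + 19995/218123*3/10 + 43423/218123*1/20 + 90109/218123*1/5 = 43423/218123 = pi_D  (ok)
  24591/218123*11/20 + 40005/218123*7/20 + 19995/218123*7/20 + 43423/218123*9/20 + 90109/218123*2/5 = 90109/218123 = pi_E  (ok)

Answer: 24591/218123 40005/218123 19995/218123 43423/218123 90109/218123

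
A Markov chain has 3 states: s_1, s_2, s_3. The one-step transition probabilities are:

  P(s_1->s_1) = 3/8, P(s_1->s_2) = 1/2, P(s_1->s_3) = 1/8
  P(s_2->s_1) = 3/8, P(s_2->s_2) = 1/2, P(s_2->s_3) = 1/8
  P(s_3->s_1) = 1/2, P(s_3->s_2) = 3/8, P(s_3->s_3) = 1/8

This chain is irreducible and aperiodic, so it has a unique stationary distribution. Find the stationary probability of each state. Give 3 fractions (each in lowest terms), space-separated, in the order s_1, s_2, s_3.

The stationary distribution satisfies pi = pi * P, i.e.:
  pi_s_1 = 3/8*pi_s_1 + 3/8*pi_s_2 + 1/2*pi_s_3
  pi_s_2 = 1/2*pi_s_1 + 1/2*pi_s_2 + 3/8*pi_s_3
  pi_s_3 = 1/8*pi_s_1 + 1/8*pi_s_2 + 1/8*pi_s_3
with normalization: pi_s_1 + pi_s_2 + pi_s_3 = 1.

Using the first 2 balance equations plus normalization, the linear system A*pi = b is:
  [-5/8, 3/8, 1/2] . pi = 0
  [1/2, -1/2, 3/8] . pi = 0
  [1, 1, 1] . pi = 1

Solving yields:
  pi_s_1 = 25/64
  pi_s_2 = 31/64
  pi_s_3 = 1/8

Verification (pi * P):
  25/64*3/8 + 31/64*3/8 + 1/8*1/2 = 25/64 = pi_s_1  (ok)
  25/64*1/2 + 31/64*1/2 + 1/8*3/8 = 31/64 = pi_s_2  (ok)
  25/64*1/8 + 31/64*1/8 + 1/8*1/8 = 1/8 = pi_s_3  (ok)

Answer: 25/64 31/64 1/8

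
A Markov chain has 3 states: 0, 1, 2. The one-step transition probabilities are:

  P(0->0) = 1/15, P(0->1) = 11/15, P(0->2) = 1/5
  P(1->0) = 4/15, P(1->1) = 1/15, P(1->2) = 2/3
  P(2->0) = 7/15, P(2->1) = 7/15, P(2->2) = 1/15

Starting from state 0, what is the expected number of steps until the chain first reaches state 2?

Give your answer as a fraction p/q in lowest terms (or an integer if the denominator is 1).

Let h_i = expected steps to first reach 2 from state i.
Boundary: h_2 = 0.
First-step equations for the other states:
  h_0 = 1 + 1/15*h_0 + 11/15*h_1 + 1/5*h_2
  h_1 = 1 + 4/15*h_0 + 1/15*h_1 + 2/3*h_2

Substituting h_2 = 0 and rearranging gives the linear system (I - Q) h = 1:
  [14/15, -11/15] . (h_0, h_1) = 1
  [-4/15, 14/15] . (h_0, h_1) = 1

Solving yields:
  h_0 = 375/152
  h_1 = 135/76

Starting state is 0, so the expected hitting time is h_0 = 375/152.

Answer: 375/152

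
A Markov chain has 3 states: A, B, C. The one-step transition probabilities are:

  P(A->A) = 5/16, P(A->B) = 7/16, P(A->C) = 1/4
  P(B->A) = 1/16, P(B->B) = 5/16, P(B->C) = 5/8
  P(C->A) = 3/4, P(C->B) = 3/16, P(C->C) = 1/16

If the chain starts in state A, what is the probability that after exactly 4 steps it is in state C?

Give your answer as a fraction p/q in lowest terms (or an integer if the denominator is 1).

Answer: 10097/32768

Derivation:
Computing P^4 by repeated multiplication:
P^1 =
  A: [5/16, 7/16, 1/4]
  B: [1/16, 5/16, 5/8]
  C: [3/4, 3/16, 1/16]
P^2 =
  A: [5/16, 41/128, 47/128]
  B: [65/128, 31/128, 1/4]
  C: [75/256, 51/128, 79/256]
P^3 =
  A: [805/2048, 313/1024, 617/2048]
  B: [185/512, 353/1024, 301/1024]
  C: [1425/4096, 159/512, 1399/4096]
P^4 =
  A: [12055/32768, 1327/4096, 10097/32768]
  B: [5815/16384, 2629/8192, 5311/16384]
  C: [25185/65536, 5133/16384, 19819/65536]

(P^4)[A -> C] = 10097/32768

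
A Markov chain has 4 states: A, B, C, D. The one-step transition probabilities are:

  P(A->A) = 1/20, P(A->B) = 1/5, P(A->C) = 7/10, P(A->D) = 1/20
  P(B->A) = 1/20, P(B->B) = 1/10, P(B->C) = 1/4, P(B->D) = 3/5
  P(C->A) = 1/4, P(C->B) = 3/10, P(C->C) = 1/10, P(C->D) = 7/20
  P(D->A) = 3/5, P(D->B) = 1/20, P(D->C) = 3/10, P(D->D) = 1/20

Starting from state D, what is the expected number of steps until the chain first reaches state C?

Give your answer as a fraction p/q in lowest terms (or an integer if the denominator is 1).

Answer: 12440/5401

Derivation:
Let h_i = expected steps to first reach C from state i.
Boundary: h_C = 0.
First-step equations for the other states:
  h_A = 1 + 1/20*h_A + 1/5*h_B + 7/10*h_C + 1/20*h_D
  h_B = 1 + 1/20*h_A + 1/10*h_B + 1/4*h_C + 3/5*h_D
  h_D = 1 + 3/5*h_A + 1/20*h_B + 3/10*h_C + 1/20*h_D

Substituting h_C = 0 and rearranging gives the linear system (I - Q) h = 1:
  [19/20, -1/5, -1/20] . (h_A, h_B, h_D) = 1
  [-1/20, 9/10, -3/5] . (h_A, h_B, h_D) = 1
  [-3/5, -1/20, 19/20] . (h_A, h_B, h_D) = 1

Solving yields:
  h_A = 860/491
  h_B = 14820/5401
  h_D = 12440/5401

Starting state is D, so the expected hitting time is h_D = 12440/5401.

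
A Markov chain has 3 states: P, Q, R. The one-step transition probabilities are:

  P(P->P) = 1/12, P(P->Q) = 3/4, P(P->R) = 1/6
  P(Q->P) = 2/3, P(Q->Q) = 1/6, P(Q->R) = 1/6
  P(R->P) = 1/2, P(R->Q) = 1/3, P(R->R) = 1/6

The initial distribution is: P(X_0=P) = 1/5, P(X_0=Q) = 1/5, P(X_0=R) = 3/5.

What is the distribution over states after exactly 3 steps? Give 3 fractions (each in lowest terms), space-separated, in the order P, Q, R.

Propagating the distribution step by step (d_{t+1} = d_t * P):
d_0 = (P=1/5, Q=1/5, R=3/5)
  d_1[P] = 1/5*1/12 + 1/5*2/3 + 3/5*1/2 = 9/20
  d_1[Q] = 1/5*3/4 + 1/5*1/6 + 3/5*1/3 = 23/60
  d_1[R] = 1/5*1/6 + 1/5*1/6 + 3/5*1/6 = 1/6
d_1 = (P=9/20, Q=23/60, R=1/6)
  d_2[P] = 9/20*1/12 + 23/60*2/3 + 1/6*1/2 = 271/720
  d_2[Q] = 9/20*3/4 + 23/60*1/6 + 1/6*1/3 = 329/720
  d_2[R] = 9/20*1/6 + 23/60*1/6 + 1/6*1/6 = 1/6
d_2 = (P=271/720, Q=329/720, R=1/6)
  d_3[P] = 271/720*1/12 + 329/720*2/3 + 1/6*1/2 = 3623/8640
  d_3[Q] = 271/720*3/4 + 329/720*1/6 + 1/6*1/3 = 3577/8640
  d_3[R] = 271/720*1/6 + 329/720*1/6 + 1/6*1/6 = 1/6
d_3 = (P=3623/8640, Q=3577/8640, R=1/6)

Answer: 3623/8640 3577/8640 1/6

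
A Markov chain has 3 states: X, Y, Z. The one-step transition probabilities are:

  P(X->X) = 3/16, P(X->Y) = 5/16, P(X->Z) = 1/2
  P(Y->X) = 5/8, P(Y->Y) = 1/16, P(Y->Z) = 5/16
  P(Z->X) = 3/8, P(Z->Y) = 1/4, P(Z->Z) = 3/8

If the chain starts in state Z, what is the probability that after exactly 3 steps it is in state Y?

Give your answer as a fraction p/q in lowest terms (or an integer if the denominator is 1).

Computing P^3 by repeated multiplication:
P^1 =
  X: [3/16, 5/16, 1/2]
  Y: [5/8, 1/16, 5/16]
  Z: [3/8, 1/4, 3/8]
P^2 =
  X: [107/256, 13/64, 97/256]
  Y: [35/128, 71/256, 115/256]
  Z: [47/128, 29/128, 13/32]
P^3 =
  X: [1423/4096, 975/4096, 849/2048]
  Y: [805/2048, 881/4096, 1605/4096]
  Z: [743/2048, 59/256, 833/2048]

(P^3)[Z -> Y] = 59/256

Answer: 59/256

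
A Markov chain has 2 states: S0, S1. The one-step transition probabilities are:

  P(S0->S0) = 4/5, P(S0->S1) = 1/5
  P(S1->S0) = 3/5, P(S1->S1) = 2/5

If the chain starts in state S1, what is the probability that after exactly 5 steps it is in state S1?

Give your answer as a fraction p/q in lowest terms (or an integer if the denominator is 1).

Computing P^5 by repeated multiplication:
P^1 =
  S0: [4/5, 1/5]
  S1: [3/5, 2/5]
P^2 =
  S0: [19/25, 6/25]
  S1: [18/25, 7/25]
P^3 =
  S0: [94/125, 31/125]
  S1: [93/125, 32/125]
P^4 =
  S0: [469/625, 156/625]
  S1: [468/625, 157/625]
P^5 =
  S0: [2344/3125, 781/3125]
  S1: [2343/3125, 782/3125]

(P^5)[S1 -> S1] = 782/3125

Answer: 782/3125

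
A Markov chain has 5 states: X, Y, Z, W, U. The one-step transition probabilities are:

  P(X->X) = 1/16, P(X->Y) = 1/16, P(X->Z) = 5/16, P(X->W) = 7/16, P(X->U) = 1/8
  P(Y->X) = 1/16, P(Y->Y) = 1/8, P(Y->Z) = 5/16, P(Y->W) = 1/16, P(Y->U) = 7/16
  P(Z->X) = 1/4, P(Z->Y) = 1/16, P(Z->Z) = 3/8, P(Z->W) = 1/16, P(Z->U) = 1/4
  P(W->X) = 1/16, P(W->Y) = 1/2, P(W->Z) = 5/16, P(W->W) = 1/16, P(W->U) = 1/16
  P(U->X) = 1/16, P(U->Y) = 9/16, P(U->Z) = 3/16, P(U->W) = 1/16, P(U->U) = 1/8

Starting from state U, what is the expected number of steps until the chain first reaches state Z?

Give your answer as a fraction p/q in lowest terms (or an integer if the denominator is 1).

Let h_i = expected steps to first reach Z from state i.
Boundary: h_Z = 0.
First-step equations for the other states:
  h_X = 1 + 1/16*h_X + 1/16*h_Y + 5/16*h_Z + 7/16*h_W + 1/8*h_U
  h_Y = 1 + 1/16*h_X + 1/8*h_Y + 5/16*h_Z + 1/16*h_W + 7/16*h_U
  h_W = 1 + 1/16*h_X + 1/2*h_Y + 5/16*h_Z + 1/16*h_W + 1/16*h_U
  h_U = 1 + 1/16*h_X + 9/16*h_Y + 3/16*h_Z + 1/16*h_W + 1/8*h_U

Substituting h_Z = 0 and rearranging gives the linear system (I - Q) h = 1:
  [15/16, -1/16, -7/16, -1/8] . (h_X, h_Y, h_W, h_U) = 1
  [-1/16, 7/8, -1/16, -7/16] . (h_X, h_Y, h_W, h_U) = 1
  [-1/16, -1/2, 15/16, -1/16] . (h_X, h_Y, h_W, h_U) = 1
  [-1/16, -9/16, -1/16, 7/8] . (h_X, h_Y, h_W, h_U) = 1

Solving yields:
  h_X = 10288/2965
  h_Y = 10752/2965
  h_W = 10368/2965
  h_U = 11776/2965

Starting state is U, so the expected hitting time is h_U = 11776/2965.

Answer: 11776/2965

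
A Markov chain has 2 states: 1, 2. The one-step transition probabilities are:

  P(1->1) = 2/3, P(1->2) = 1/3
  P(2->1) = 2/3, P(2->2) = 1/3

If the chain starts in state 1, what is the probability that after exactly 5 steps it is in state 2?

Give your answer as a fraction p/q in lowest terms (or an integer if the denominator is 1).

Computing P^5 by repeated multiplication:
P^1 =
  1: [2/3, 1/3]
  2: [2/3, 1/3]
P^2 =
  1: [2/3, 1/3]
  2: [2/3, 1/3]
P^3 =
  1: [2/3, 1/3]
  2: [2/3, 1/3]
P^4 =
  1: [2/3, 1/3]
  2: [2/3, 1/3]
P^5 =
  1: [2/3, 1/3]
  2: [2/3, 1/3]

(P^5)[1 -> 2] = 1/3

Answer: 1/3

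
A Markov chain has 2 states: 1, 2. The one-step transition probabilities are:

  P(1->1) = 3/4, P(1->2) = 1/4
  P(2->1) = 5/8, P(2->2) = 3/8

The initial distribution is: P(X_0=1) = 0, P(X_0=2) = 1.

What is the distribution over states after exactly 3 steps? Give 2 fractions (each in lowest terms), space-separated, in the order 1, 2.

Propagating the distribution step by step (d_{t+1} = d_t * P):
d_0 = (1=0, 2=1)
  d_1[1] = 0*3/4 + 1*5/8 = 5/8
  d_1[2] = 0*1/4 + 1*3/8 = 3/8
d_1 = (1=5/8, 2=3/8)
  d_2[1] = 5/8*3/4 + 3/8*5/8 = 45/64
  d_2[2] = 5/8*1/4 + 3/8*3/8 = 19/64
d_2 = (1=45/64, 2=19/64)
  d_3[1] = 45/64*3/4 + 19/64*5/8 = 365/512
  d_3[2] = 45/64*1/4 + 19/64*3/8 = 147/512
d_3 = (1=365/512, 2=147/512)

Answer: 365/512 147/512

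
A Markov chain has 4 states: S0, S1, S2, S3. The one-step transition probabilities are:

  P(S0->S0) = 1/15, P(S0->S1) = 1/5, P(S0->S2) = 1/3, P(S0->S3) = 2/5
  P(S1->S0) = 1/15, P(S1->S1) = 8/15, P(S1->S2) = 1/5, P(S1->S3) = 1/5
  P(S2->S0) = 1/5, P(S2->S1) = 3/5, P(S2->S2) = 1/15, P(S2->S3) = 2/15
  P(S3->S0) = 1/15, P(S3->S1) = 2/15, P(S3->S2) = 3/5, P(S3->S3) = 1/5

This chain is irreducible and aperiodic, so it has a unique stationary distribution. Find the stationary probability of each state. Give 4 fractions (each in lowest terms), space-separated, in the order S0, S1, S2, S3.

Answer: 129/1273 1664/3819 331/1273 775/3819

Derivation:
The stationary distribution satisfies pi = pi * P, i.e.:
  pi_S0 = 1/15*pi_S0 + 1/15*pi_S1 + 1/5*pi_S2 + 1/15*pi_S3
  pi_S1 = 1/5*pi_S0 + 8/15*pi_S1 + 3/5*pi_S2 + 2/15*pi_S3
  pi_S2 = 1/3*pi_S0 + 1/5*pi_S1 + 1/15*pi_S2 + 3/5*pi_S3
  pi_S3 = 2/5*pi_S0 + 1/5*pi_S1 + 2/15*pi_S2 + 1/5*pi_S3
with normalization: pi_S0 + pi_S1 + pi_S2 + pi_S3 = 1.

Using the first 3 balance equations plus normalization, the linear system A*pi = b is:
  [-14/15, 1/15, 1/5, 1/15] . pi = 0
  [1/5, -7/15, 3/5, 2/15] . pi = 0
  [1/3, 1/5, -14/15, 3/5] . pi = 0
  [1, 1, 1, 1] . pi = 1

Solving yields:
  pi_S0 = 129/1273
  pi_S1 = 1664/3819
  pi_S2 = 331/1273
  pi_S3 = 775/3819

Verification (pi * P):
  129/1273*1/15 + 1664/3819*1/15 + 331/1273*1/5 + 775/3819*1/15 = 129/1273 = pi_S0  (ok)
  129/1273*1/5 + 1664/3819*8/15 + 331/1273*3/5 + 775/3819*2/15 = 1664/3819 = pi_S1  (ok)
  129/1273*1/3 + 1664/3819*1/5 + 331/1273*1/15 + 775/3819*3/5 = 331/1273 = pi_S2  (ok)
  129/1273*2/5 + 1664/3819*1/5 + 331/1273*2/15 + 775/3819*1/5 = 775/3819 = pi_S3  (ok)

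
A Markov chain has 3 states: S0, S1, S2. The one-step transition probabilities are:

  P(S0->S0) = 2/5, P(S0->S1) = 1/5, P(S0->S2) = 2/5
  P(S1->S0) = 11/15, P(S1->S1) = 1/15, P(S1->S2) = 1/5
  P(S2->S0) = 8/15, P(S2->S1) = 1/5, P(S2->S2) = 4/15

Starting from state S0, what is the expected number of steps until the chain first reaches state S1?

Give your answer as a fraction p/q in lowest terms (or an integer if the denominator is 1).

Let h_i = expected steps to first reach S1 from state i.
Boundary: h_S1 = 0.
First-step equations for the other states:
  h_S0 = 1 + 2/5*h_S0 + 1/5*h_S1 + 2/5*h_S2
  h_S2 = 1 + 8/15*h_S0 + 1/5*h_S1 + 4/15*h_S2

Substituting h_S1 = 0 and rearranging gives the linear system (I - Q) h = 1:
  [3/5, -2/5] . (h_S0, h_S2) = 1
  [-8/15, 11/15] . (h_S0, h_S2) = 1

Solving yields:
  h_S0 = 5
  h_S2 = 5

Starting state is S0, so the expected hitting time is h_S0 = 5.

Answer: 5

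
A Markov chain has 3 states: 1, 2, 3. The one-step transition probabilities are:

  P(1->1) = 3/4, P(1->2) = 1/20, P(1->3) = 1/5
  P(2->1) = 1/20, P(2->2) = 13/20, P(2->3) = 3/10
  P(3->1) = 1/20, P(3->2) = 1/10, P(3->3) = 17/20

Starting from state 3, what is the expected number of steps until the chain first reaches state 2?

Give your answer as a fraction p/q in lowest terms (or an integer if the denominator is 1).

Answer: 120/11

Derivation:
Let h_i = expected steps to first reach 2 from state i.
Boundary: h_2 = 0.
First-step equations for the other states:
  h_1 = 1 + 3/4*h_1 + 1/20*h_2 + 1/5*h_3
  h_3 = 1 + 1/20*h_1 + 1/10*h_2 + 17/20*h_3

Substituting h_2 = 0 and rearranging gives the linear system (I - Q) h = 1:
  [1/4, -1/5] . (h_1, h_3) = 1
  [-1/20, 3/20] . (h_1, h_3) = 1

Solving yields:
  h_1 = 140/11
  h_3 = 120/11

Starting state is 3, so the expected hitting time is h_3 = 120/11.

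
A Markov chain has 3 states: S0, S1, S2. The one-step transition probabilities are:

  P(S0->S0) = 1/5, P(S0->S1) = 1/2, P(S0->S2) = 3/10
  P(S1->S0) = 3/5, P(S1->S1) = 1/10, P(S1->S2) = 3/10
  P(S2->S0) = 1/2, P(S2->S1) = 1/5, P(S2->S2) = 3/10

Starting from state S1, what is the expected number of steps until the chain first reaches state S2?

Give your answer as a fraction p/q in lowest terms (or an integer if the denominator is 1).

Answer: 10/3

Derivation:
Let h_i = expected steps to first reach S2 from state i.
Boundary: h_S2 = 0.
First-step equations for the other states:
  h_S0 = 1 + 1/5*h_S0 + 1/2*h_S1 + 3/10*h_S2
  h_S1 = 1 + 3/5*h_S0 + 1/10*h_S1 + 3/10*h_S2

Substituting h_S2 = 0 and rearranging gives the linear system (I - Q) h = 1:
  [4/5, -1/2] . (h_S0, h_S1) = 1
  [-3/5, 9/10] . (h_S0, h_S1) = 1

Solving yields:
  h_S0 = 10/3
  h_S1 = 10/3

Starting state is S1, so the expected hitting time is h_S1 = 10/3.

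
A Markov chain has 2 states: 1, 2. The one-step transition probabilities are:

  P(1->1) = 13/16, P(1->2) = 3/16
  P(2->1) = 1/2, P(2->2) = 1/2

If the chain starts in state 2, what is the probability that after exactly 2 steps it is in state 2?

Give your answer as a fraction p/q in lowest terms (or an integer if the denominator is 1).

Answer: 11/32

Derivation:
Computing P^2 by repeated multiplication:
P^1 =
  1: [13/16, 3/16]
  2: [1/2, 1/2]
P^2 =
  1: [193/256, 63/256]
  2: [21/32, 11/32]

(P^2)[2 -> 2] = 11/32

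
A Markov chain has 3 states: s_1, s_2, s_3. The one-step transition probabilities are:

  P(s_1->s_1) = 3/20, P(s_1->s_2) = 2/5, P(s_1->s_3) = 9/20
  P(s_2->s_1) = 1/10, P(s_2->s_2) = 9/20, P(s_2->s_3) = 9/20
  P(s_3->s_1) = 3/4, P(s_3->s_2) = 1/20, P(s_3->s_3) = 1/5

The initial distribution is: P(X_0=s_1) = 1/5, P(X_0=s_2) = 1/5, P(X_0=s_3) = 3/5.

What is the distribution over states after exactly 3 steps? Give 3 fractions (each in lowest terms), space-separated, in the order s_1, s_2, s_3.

Propagating the distribution step by step (d_{t+1} = d_t * P):
d_0 = (s_1=1/5, s_2=1/5, s_3=3/5)
  d_1[s_1] = 1/5*3/20 + 1/5*1/10 + 3/5*3/4 = 1/2
  d_1[s_2] = 1/5*2/5 + 1/5*9/20 + 3/5*1/20 = 1/5
  d_1[s_3] = 1/5*9/20 + 1/5*9/20 + 3/5*1/5 = 3/10
d_1 = (s_1=1/2, s_2=1/5, s_3=3/10)
  d_2[s_1] = 1/2*3/20 + 1/5*1/10 + 3/10*3/4 = 8/25
  d_2[s_2] = 1/2*2/5 + 1/5*9/20 + 3/10*1/20 = 61/200
  d_2[s_3] = 1/2*9/20 + 1/5*9/20 + 3/10*1/5 = 3/8
d_2 = (s_1=8/25, s_2=61/200, s_3=3/8)
  d_3[s_1] = 8/25*3/20 + 61/200*1/10 + 3/8*3/4 = 1439/4000
  d_3[s_2] = 8/25*2/5 + 61/200*9/20 + 3/8*1/20 = 71/250
  d_3[s_3] = 8/25*9/20 + 61/200*9/20 + 3/8*1/5 = 57/160
d_3 = (s_1=1439/4000, s_2=71/250, s_3=57/160)

Answer: 1439/4000 71/250 57/160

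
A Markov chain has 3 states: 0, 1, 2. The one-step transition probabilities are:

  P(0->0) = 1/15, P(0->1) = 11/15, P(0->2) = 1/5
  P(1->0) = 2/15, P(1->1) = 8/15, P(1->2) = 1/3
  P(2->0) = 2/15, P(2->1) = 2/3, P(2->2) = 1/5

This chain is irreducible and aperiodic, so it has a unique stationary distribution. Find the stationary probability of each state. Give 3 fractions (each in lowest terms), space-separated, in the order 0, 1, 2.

Answer: 1/8 81/136 19/68

Derivation:
The stationary distribution satisfies pi = pi * P, i.e.:
  pi_0 = 1/15*pi_0 + 2/15*pi_1 + 2/15*pi_2
  pi_1 = 11/15*pi_0 + 8/15*pi_1 + 2/3*pi_2
  pi_2 = 1/5*pi_0 + 1/3*pi_1 + 1/5*pi_2
with normalization: pi_0 + pi_1 + pi_2 = 1.

Using the first 2 balance equations plus normalization, the linear system A*pi = b is:
  [-14/15, 2/15, 2/15] . pi = 0
  [11/15, -7/15, 2/3] . pi = 0
  [1, 1, 1] . pi = 1

Solving yields:
  pi_0 = 1/8
  pi_1 = 81/136
  pi_2 = 19/68

Verification (pi * P):
  1/8*1/15 + 81/136*2/15 + 19/68*2/15 = 1/8 = pi_0  (ok)
  1/8*11/15 + 81/136*8/15 + 19/68*2/3 = 81/136 = pi_1  (ok)
  1/8*1/5 + 81/136*1/3 + 19/68*1/5 = 19/68 = pi_2  (ok)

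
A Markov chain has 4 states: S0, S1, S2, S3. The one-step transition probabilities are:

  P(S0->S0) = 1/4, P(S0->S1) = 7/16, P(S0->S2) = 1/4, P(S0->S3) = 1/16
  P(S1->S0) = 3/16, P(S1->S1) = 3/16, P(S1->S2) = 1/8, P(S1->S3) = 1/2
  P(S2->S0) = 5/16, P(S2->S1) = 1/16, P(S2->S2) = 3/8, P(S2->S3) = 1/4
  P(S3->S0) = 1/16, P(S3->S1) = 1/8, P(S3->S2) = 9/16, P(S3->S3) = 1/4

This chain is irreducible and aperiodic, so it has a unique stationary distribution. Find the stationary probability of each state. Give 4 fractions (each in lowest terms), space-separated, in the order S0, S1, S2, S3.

Answer: 10/47 17/94 33/94 12/47

Derivation:
The stationary distribution satisfies pi = pi * P, i.e.:
  pi_S0 = 1/4*pi_S0 + 3/16*pi_S1 + 5/16*pi_S2 + 1/16*pi_S3
  pi_S1 = 7/16*pi_S0 + 3/16*pi_S1 + 1/16*pi_S2 + 1/8*pi_S3
  pi_S2 = 1/4*pi_S0 + 1/8*pi_S1 + 3/8*pi_S2 + 9/16*pi_S3
  pi_S3 = 1/16*pi_S0 + 1/2*pi_S1 + 1/4*pi_S2 + 1/4*pi_S3
with normalization: pi_S0 + pi_S1 + pi_S2 + pi_S3 = 1.

Using the first 3 balance equations plus normalization, the linear system A*pi = b is:
  [-3/4, 3/16, 5/16, 1/16] . pi = 0
  [7/16, -13/16, 1/16, 1/8] . pi = 0
  [1/4, 1/8, -5/8, 9/16] . pi = 0
  [1, 1, 1, 1] . pi = 1

Solving yields:
  pi_S0 = 10/47
  pi_S1 = 17/94
  pi_S2 = 33/94
  pi_S3 = 12/47

Verification (pi * P):
  10/47*1/4 + 17/94*3/16 + 33/94*5/16 + 12/47*1/16 = 10/47 = pi_S0  (ok)
  10/47*7/16 + 17/94*3/16 + 33/94*1/16 + 12/47*1/8 = 17/94 = pi_S1  (ok)
  10/47*1/4 + 17/94*1/8 + 33/94*3/8 + 12/47*9/16 = 33/94 = pi_S2  (ok)
  10/47*1/16 + 17/94*1/2 + 33/94*1/4 + 12/47*1/4 = 12/47 = pi_S3  (ok)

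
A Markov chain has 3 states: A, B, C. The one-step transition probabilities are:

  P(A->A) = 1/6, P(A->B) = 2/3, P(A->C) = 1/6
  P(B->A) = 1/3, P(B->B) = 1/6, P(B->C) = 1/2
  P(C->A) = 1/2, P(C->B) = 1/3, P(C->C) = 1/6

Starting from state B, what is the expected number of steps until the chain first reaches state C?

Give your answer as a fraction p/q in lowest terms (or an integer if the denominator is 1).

Answer: 42/17

Derivation:
Let h_i = expected steps to first reach C from state i.
Boundary: h_C = 0.
First-step equations for the other states:
  h_A = 1 + 1/6*h_A + 2/3*h_B + 1/6*h_C
  h_B = 1 + 1/3*h_A + 1/6*h_B + 1/2*h_C

Substituting h_C = 0 and rearranging gives the linear system (I - Q) h = 1:
  [5/6, -2/3] . (h_A, h_B) = 1
  [-1/3, 5/6] . (h_A, h_B) = 1

Solving yields:
  h_A = 54/17
  h_B = 42/17

Starting state is B, so the expected hitting time is h_B = 42/17.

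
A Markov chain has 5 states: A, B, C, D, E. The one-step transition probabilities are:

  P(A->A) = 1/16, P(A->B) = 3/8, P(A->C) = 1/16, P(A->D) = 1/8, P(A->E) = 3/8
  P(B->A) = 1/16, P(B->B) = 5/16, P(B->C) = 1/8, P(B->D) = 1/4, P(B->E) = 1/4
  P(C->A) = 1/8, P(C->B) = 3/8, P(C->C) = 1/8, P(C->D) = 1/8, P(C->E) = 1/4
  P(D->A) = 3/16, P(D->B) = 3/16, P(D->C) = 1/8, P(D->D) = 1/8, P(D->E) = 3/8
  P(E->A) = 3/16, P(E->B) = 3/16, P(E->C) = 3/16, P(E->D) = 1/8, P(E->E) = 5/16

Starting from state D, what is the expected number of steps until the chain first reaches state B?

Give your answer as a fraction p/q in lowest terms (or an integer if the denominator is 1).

Let h_i = expected steps to first reach B from state i.
Boundary: h_B = 0.
First-step equations for the other states:
  h_A = 1 + 1/16*h_A + 3/8*h_B + 1/16*h_C + 1/8*h_D + 3/8*h_E
  h_C = 1 + 1/8*h_A + 3/8*h_B + 1/8*h_C + 1/8*h_D + 1/4*h_E
  h_D = 1 + 3/16*h_A + 3/16*h_B + 1/8*h_C + 1/8*h_D + 3/8*h_E
  h_E = 1 + 3/16*h_A + 3/16*h_B + 3/16*h_C + 1/8*h_D + 5/16*h_E

Substituting h_B = 0 and rearranging gives the linear system (I - Q) h = 1:
  [15/16, -1/16, -1/8, -3/8] . (h_A, h_C, h_D, h_E) = 1
  [-1/8, 7/8, -1/8, -1/4] . (h_A, h_C, h_D, h_E) = 1
  [-3/16, -1/8, 7/8, -3/8] . (h_A, h_C, h_D, h_E) = 1
  [-3/16, -3/16, -1/8, 11/16] . (h_A, h_C, h_D, h_E) = 1

Solving yields:
  h_A = 33152/9549
  h_C = 32384/9549
  h_D = 39320/9549
  h_E = 38912/9549

Starting state is D, so the expected hitting time is h_D = 39320/9549.

Answer: 39320/9549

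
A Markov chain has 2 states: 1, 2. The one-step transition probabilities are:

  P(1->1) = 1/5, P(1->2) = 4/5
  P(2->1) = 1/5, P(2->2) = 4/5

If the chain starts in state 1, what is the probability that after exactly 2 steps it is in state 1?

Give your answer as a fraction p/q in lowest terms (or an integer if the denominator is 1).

Computing P^2 by repeated multiplication:
P^1 =
  1: [1/5, 4/5]
  2: [1/5, 4/5]
P^2 =
  1: [1/5, 4/5]
  2: [1/5, 4/5]

(P^2)[1 -> 1] = 1/5

Answer: 1/5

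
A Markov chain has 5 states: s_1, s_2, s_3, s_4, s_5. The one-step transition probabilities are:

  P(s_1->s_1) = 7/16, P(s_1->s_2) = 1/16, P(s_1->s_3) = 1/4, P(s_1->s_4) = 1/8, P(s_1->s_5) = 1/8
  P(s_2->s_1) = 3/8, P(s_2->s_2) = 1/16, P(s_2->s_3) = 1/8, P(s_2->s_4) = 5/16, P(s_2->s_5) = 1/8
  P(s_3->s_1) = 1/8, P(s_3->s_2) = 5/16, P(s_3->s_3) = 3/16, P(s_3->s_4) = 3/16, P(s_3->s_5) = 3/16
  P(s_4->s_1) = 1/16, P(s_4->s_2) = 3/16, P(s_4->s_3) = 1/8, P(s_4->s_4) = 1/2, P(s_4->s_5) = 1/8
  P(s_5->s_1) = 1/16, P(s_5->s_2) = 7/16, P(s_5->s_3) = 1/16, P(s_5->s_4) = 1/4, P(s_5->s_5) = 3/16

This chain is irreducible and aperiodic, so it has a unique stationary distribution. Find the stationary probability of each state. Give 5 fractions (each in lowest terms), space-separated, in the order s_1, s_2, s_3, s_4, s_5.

Answer: 4441/21030 4037/21030 213/1402 634/2103 3017/21030

Derivation:
The stationary distribution satisfies pi = pi * P, i.e.:
  pi_s_1 = 7/16*pi_s_1 + 3/8*pi_s_2 + 1/8*pi_s_3 + 1/16*pi_s_4 + 1/16*pi_s_5
  pi_s_2 = 1/16*pi_s_1 + 1/16*pi_s_2 + 5/16*pi_s_3 + 3/16*pi_s_4 + 7/16*pi_s_5
  pi_s_3 = 1/4*pi_s_1 + 1/8*pi_s_2 + 3/16*pi_s_3 + 1/8*pi_s_4 + 1/16*pi_s_5
  pi_s_4 = 1/8*pi_s_1 + 5/16*pi_s_2 + 3/16*pi_s_3 + 1/2*pi_s_4 + 1/4*pi_s_5
  pi_s_5 = 1/8*pi_s_1 + 1/8*pi_s_2 + 3/16*pi_s_3 + 1/8*pi_s_4 + 3/16*pi_s_5
with normalization: pi_s_1 + pi_s_2 + pi_s_3 + pi_s_4 + pi_s_5 = 1.

Using the first 4 balance equations plus normalization, the linear system A*pi = b is:
  [-9/16, 3/8, 1/8, 1/16, 1/16] . pi = 0
  [1/16, -15/16, 5/16, 3/16, 7/16] . pi = 0
  [1/4, 1/8, -13/16, 1/8, 1/16] . pi = 0
  [1/8, 5/16, 3/16, -1/2, 1/4] . pi = 0
  [1, 1, 1, 1, 1] . pi = 1

Solving yields:
  pi_s_1 = 4441/21030
  pi_s_2 = 4037/21030
  pi_s_3 = 213/1402
  pi_s_4 = 634/2103
  pi_s_5 = 3017/21030

Verification (pi * P):
  4441/21030*7/16 + 4037/21030*3/8 + 213/1402*1/8 + 634/2103*1/16 + 3017/21030*1/16 = 4441/21030 = pi_s_1  (ok)
  4441/21030*1/16 + 4037/21030*1/16 + 213/1402*5/16 + 634/2103*3/16 + 3017/21030*7/16 = 4037/21030 = pi_s_2  (ok)
  4441/21030*1/4 + 4037/21030*1/8 + 213/1402*3/16 + 634/2103*1/8 + 3017/21030*1/16 = 213/1402 = pi_s_3  (ok)
  4441/21030*1/8 + 4037/21030*5/16 + 213/1402*3/16 + 634/2103*1/2 + 3017/21030*1/4 = 634/2103 = pi_s_4  (ok)
  4441/21030*1/8 + 4037/21030*1/8 + 213/1402*3/16 + 634/2103*1/8 + 3017/21030*3/16 = 3017/21030 = pi_s_5  (ok)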